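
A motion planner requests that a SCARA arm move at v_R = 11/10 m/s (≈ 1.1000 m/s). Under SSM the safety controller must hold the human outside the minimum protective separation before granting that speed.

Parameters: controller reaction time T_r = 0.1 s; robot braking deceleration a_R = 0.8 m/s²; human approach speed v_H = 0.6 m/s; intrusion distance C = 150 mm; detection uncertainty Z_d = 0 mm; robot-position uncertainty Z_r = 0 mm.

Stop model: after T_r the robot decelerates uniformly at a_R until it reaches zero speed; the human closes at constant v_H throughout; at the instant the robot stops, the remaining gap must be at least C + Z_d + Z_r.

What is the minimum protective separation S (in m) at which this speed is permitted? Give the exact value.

S_min = 1521/800 m = 1.9013 m

T_s = v_R/a_R = (11/10)/(4/5) = 1.3750 s
robot covers v_R·T_r = 1.1000·0.1000 = 0.1100 m before braking
robot under decel: 1.1000²/(2·0.8000) = 0.7562 m
person approaches 0.6000·(0.1000+1.3750) = 0.8850 m
margins: 0.1500+0.0000+0.0000 = 0.1500 m
S_min ≈ 0.1100+0.7562+0.8850+0.1500  ⇒  S_min = 1521/800 m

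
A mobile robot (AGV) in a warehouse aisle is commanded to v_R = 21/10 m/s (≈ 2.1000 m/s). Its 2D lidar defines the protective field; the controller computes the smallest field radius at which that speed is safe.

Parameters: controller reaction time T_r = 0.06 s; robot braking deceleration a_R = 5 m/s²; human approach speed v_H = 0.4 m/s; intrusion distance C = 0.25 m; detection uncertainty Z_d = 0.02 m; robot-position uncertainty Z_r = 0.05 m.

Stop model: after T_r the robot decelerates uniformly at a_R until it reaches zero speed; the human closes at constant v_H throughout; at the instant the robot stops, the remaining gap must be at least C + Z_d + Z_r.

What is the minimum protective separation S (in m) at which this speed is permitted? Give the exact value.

S_min = 1079/1000 m = 1.0790 m

T_s = v_R/a_R = (21/10)/5 = 0.4200 s
robot in T_r: 2.1000·0.0600 = 0.1260 m
robot under decel: 2.1000²/(2·5.0000) = 0.4410 m
person approaches 0.4000·(0.0600+0.4200) = 0.1920 m
residual clearance needed = 0.2500+0.0200+0.0500 = 0.3200 m
S_min ≈ 0.1260+0.4410+0.1920+0.3200  ⇒  S_min = 1079/1000 m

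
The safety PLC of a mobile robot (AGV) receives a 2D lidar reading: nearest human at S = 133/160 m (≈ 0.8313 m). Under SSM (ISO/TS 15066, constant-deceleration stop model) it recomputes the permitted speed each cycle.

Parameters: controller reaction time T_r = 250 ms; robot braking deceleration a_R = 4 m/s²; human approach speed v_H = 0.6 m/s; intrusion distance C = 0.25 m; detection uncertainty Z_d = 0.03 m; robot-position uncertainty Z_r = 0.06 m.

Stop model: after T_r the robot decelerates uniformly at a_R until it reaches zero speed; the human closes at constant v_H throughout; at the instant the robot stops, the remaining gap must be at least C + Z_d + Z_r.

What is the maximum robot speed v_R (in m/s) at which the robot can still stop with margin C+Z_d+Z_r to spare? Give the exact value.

v_R_max = 7/10 m/s = 0.7000 m/s

quadratic (1/8)·v² + (2/5)·v + (-273/800) = 0
  disc = (2/5)² − 4·(1/8)·(-273/800) = 529/1600 ; √disc = 23/40
  v_R = (−(2/5) + 23/40) / (2·(1/8)) = 7/10 m/s
check:
stop time T_s = (7/10)/4 = 0.1750 s
robot in T_r: 0.7000·0.2500 = 0.1750 m
robot covers 0.7000·0.1750 − ½·4.0000·0.1750² = 0.0612 m while stopping
person approaches 0.6000·(0.2500+0.1750) = 0.2550 m
C+Z_d+Z_r = 0.2500+0.0300+0.0600 = 0.3400 m
sum ≈ 0.1750+0.0612+0.2550+0.3400 ≈ 0.8313 m = S ✓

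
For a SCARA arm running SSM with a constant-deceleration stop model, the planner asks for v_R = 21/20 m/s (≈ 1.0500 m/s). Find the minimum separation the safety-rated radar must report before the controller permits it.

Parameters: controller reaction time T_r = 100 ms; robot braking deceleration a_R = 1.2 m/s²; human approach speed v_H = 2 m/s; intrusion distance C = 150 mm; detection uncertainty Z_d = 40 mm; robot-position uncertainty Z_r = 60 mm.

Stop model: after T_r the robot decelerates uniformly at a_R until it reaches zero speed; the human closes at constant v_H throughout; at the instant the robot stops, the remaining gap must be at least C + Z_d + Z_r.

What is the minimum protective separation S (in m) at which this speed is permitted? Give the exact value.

S_min = 4423/1600 m = 2.7644 m

T_s = v_R/a_R = (21/20)/(6/5) = 0.8750 s
robot covers v_R·T_r = 1.0500·0.1000 = 0.1050 m before braking
robot under decel: 1.0500²/(2·1.2000) = 0.4594 m
human closes 2.0000·0.9750 = 1.9500 m
C+Z_d+Z_r = 0.1500+0.0400+0.0600 = 0.2500 m
S_min ≈ 0.1050+0.4594+1.9500+0.2500  ⇒  S_min = 4423/1600 m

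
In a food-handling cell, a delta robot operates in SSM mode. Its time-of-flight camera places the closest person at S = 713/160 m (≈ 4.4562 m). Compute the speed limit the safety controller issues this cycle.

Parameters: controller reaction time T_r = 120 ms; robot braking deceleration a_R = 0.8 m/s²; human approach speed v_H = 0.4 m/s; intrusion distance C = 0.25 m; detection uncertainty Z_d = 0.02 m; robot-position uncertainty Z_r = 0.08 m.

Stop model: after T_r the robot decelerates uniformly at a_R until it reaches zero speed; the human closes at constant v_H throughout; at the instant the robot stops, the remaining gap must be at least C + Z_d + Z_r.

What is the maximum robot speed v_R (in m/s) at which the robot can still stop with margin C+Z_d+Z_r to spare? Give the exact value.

collect terms ⇒ (5/8)·v_R² + (31/50)·v_R + (-16233/4000) = 0
  disc = (31/50)² − 4·(5/8)·(-16233/4000) = 421201/40000 ; √disc = 649/200
  v_R = (−(31/50) + 649/200) / (2·(5/8)) = 21/10 m/s
check:
braking lasts T_s = (21/10)/(4/5) = 2.6250 s
reaction-phase robot travel = 2.1000·0.1200 = 0.2520 m
braking distance = 2.1000²/(2·0.8000) = 2.7563 m
human over T_r+T_s: 0.4000·(0.1200+2.6250) = 1.0980 m
margins: 0.2500+0.0200+0.0800 = 0.3500 m
sum ≈ 0.2520+2.7563+1.0980+0.3500 ≈ 4.4562 m = S ✓

v_R_max = 21/10 m/s = 2.1000 m/s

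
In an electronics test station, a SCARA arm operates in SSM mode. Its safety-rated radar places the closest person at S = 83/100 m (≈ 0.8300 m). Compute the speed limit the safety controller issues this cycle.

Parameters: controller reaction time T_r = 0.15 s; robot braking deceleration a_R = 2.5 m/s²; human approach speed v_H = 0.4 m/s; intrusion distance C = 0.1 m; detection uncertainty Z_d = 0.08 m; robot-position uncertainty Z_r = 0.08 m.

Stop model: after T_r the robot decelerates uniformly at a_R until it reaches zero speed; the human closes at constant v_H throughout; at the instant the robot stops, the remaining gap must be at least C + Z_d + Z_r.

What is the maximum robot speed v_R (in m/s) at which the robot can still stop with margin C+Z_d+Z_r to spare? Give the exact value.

v_R_max = 1 m/s = 1.0000 m/s

at the boundary: (1/5)·v² + (31/100)·v + (-51/100) = 0
  disc = (31/100)² − 4·(1/5)·(-51/100) = 5041/10000 ; √disc = 71/100
  v_R = (−(31/100) + 71/100) / (2·(1/5)) = 1 m/s
check:
stop time T_s = 1/(5/2) = 0.4000 s
robot in T_r: 1.0000·0.1500 = 0.1500 m
braking distance = 1.0000²/(2·2.5000) = 0.2000 m
person approaches 0.4000·(0.1500+0.4000) = 0.2200 m
residual clearance needed = 0.1000+0.0800+0.0800 = 0.2600 m
sum ≈ 0.1500+0.2000+0.2200+0.2600 ≈ 0.8300 m = S ✓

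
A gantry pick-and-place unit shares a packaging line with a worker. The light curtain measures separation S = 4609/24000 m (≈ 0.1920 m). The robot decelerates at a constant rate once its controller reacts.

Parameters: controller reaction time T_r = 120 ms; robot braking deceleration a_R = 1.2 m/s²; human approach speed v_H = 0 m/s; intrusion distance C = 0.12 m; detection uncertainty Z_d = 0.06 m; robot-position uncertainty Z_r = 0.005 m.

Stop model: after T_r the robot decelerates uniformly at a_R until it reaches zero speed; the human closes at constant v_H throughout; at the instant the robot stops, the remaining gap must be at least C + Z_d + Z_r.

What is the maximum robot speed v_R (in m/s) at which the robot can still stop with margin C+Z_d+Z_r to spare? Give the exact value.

v_R_max = 1/20 m/s = 0.0500 m/s

at the boundary: (5/12)·v² + (3/25)·v + (-169/24000) = 0
  disc = (3/25)² − 4·(5/12)·(-169/24000) = 9409/360000 ; √disc = 97/600
  v_R = (−(3/25) + 97/600) / (2·(5/12)) = 1/20 m/s
check:
braking lasts T_s = (1/20)/(6/5) = 0.0417 s
reaction-phase robot travel = 0.0500·0.1200 = 0.0060 m
robot covers 0.0500·0.0417 − ½·1.2000·0.0417² = 0.0010 m while stopping
person approaches 0.0000·(0.1200+0.0417) = 0.0000 m
residual clearance needed = 0.1200+0.0600+0.0050 = 0.1850 m
sum ≈ 0.0060+0.0010+0.0000+0.1850 ≈ 0.1920 m = S ✓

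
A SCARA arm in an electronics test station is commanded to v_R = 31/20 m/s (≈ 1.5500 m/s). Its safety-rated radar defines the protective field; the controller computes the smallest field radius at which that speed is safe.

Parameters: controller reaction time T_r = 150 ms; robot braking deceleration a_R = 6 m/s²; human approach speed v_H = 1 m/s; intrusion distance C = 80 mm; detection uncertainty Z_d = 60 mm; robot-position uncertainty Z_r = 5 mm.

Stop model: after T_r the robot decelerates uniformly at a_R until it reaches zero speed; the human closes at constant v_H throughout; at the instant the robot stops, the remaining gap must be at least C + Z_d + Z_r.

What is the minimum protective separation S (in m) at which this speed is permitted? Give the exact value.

S_min = 4733/4800 m = 0.9860 m

T_s = v_R/a_R = (31/20)/6 = 0.2583 s
reaction-phase robot travel = 1.5500·0.1500 = 0.2325 m
robot under decel: 1.5500²/(2·6.0000) = 0.2002 m
person approaches 1.0000·(0.1500+0.2583) = 0.4083 m
margins: 0.0800+0.0600+0.0050 = 0.1450 m
S_min ≈ 0.2325+0.2002+0.4083+0.1450  ⇒  S_min = 4733/4800 m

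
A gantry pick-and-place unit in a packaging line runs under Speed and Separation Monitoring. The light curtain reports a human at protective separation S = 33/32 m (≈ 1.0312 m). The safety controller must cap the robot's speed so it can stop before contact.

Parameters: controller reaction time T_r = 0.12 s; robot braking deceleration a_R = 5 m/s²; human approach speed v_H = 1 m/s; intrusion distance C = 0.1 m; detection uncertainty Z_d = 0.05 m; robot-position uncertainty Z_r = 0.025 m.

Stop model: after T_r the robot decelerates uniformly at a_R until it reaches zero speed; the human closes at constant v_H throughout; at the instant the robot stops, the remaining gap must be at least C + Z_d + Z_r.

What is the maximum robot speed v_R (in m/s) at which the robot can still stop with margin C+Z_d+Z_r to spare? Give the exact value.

at the boundary: (1/10)·v² + (8/25)·v + (-589/800) = 0
  disc = (8/25)² − 4·(1/10)·(-589/800) = 3969/10000 ; √disc = 63/100
  v_R = (−(8/25) + 63/100) / (2·(1/10)) = 31/20 m/s
check:
braking lasts T_s = (31/20)/5 = 0.3100 s
reaction-phase robot travel = 1.5500·0.1200 = 0.1860 m
braking distance = 1.5500²/(2·5.0000) = 0.2402 m
human closes 1.0000·0.4300 = 0.4300 m
residual clearance needed = 0.1000+0.0500+0.0250 = 0.1750 m
sum ≈ 0.1860+0.2402+0.4300+0.1750 ≈ 1.0312 m = S ✓

v_R_max = 31/20 m/s = 1.5500 m/s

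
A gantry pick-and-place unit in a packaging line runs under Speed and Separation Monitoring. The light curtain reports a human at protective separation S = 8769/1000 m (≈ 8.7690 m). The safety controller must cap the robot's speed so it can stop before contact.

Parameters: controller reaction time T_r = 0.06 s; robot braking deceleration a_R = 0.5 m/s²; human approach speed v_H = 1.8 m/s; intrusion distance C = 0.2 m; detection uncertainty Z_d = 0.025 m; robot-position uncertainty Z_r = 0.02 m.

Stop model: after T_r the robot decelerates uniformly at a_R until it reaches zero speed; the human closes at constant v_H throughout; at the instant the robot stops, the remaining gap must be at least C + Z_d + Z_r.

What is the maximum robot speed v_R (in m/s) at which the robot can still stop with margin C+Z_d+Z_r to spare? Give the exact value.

v_R_max = 8/5 m/s = 1.6000 m/s

collect terms ⇒ (1)·v_R² + (183/50)·v_R + (-1052/125) = 0
  disc = (183/50)² − 4·(1)·(-1052/125) = 117649/2500 ; √disc = 343/50
  v_R = (−(183/50) + 343/50) / (2·(1)) = 8/5 m/s
check:
T_s = v_R/a_R = (8/5)/(1/2) = 3.2000 s
robot in T_r: 1.6000·0.0600 = 0.0960 m
braking distance = 1.6000²/(2·0.5000) = 2.5600 m
person approaches 1.8000·(0.0600+3.2000) = 5.8680 m
C+Z_d+Z_r = 0.2000+0.0250+0.0200 = 0.2450 m
sum ≈ 0.0960+2.5600+5.8680+0.2450 ≈ 8.7690 m = S ✓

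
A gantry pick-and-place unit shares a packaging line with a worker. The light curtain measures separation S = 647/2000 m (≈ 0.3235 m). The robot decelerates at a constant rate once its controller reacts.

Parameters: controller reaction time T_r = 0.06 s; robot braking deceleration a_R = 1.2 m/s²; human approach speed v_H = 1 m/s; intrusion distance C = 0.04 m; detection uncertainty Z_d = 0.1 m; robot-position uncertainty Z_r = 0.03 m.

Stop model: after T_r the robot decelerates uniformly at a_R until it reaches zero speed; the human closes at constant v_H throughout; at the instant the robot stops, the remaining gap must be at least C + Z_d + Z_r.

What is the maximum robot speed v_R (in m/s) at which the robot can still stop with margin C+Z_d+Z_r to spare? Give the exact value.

quadratic (5/12)·v² + (67/75)·v + (-187/2000) = 0
  disc = (67/75)² − 4·(5/12)·(-187/2000) = 85849/90000 ; √disc = 293/300
  v_R = (−(67/75) + 293/300) / (2·(5/12)) = 1/10 m/s
check:
braking lasts T_s = (1/10)/(6/5) = 0.0833 s
reaction-phase robot travel = 0.1000·0.0600 = 0.0060 m
robot under decel: 0.1000²/(2·1.2000) = 0.0042 m
person approaches 1.0000·(0.0600+0.0833) = 0.1433 m
C+Z_d+Z_r = 0.0400+0.1000+0.0300 = 0.1700 m
sum ≈ 0.0060+0.0042+0.1433+0.1700 ≈ 0.3235 m = S ✓

v_R_max = 1/10 m/s = 0.1000 m/s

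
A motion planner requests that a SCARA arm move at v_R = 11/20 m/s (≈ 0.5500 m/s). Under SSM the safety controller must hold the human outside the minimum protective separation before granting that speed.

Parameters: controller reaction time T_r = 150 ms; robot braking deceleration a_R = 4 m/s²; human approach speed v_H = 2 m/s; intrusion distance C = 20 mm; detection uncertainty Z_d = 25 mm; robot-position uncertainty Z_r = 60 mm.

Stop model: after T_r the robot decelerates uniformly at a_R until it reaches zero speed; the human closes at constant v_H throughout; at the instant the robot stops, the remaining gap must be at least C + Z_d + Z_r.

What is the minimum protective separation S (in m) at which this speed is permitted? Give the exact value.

S_min = 2561/3200 m = 0.8003 m

T_s = v_R/a_R = (11/20)/4 = 0.1375 s
robot covers v_R·T_r = 0.5500·0.1500 = 0.0825 m before braking
robot under decel: 0.5500²/(2·4.0000) = 0.0378 m
person approaches 2.0000·(0.1500+0.1375) = 0.5750 m
C+Z_d+Z_r = 0.0200+0.0250+0.0600 = 0.1050 m
S_min ≈ 0.0825+0.0378+0.5750+0.1050  ⇒  S_min = 2561/3200 m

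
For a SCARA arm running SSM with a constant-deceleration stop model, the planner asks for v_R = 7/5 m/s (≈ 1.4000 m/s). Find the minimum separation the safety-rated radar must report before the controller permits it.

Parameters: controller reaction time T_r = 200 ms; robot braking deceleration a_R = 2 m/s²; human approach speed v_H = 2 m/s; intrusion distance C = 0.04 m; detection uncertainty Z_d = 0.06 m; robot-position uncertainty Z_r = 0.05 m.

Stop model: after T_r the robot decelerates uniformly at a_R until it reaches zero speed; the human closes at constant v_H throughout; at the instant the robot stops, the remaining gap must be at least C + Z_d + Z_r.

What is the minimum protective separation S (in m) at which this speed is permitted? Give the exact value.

S_min = 68/25 m = 2.7200 m

T_s = v_R/a_R = (7/5)/2 = 0.7000 s
robot covers v_R·T_r = 1.4000·0.2000 = 0.2800 m before braking
robot under decel: 1.4000²/(2·2.0000) = 0.4900 m
human closes 2.0000·0.9000 = 1.8000 m
residual clearance needed = 0.0400+0.0600+0.0500 = 0.1500 m
S_min ≈ 0.2800+0.4900+1.8000+0.1500  ⇒  S_min = 68/25 m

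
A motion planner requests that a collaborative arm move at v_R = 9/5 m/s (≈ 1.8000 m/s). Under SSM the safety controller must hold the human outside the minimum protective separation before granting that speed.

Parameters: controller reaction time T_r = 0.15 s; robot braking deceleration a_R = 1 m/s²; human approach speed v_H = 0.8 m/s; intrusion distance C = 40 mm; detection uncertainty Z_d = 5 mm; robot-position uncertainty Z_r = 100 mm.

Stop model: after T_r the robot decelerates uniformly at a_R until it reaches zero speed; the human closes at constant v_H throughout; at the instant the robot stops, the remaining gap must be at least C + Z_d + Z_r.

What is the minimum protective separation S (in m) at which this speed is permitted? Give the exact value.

S_min = 719/200 m = 3.5950 m

braking lasts T_s = (9/5)/1 = 1.8000 s
robot covers v_R·T_r = 1.8000·0.1500 = 0.2700 m before braking
robot covers 1.8000·1.8000 − ½·1.0000·1.8000² = 1.6200 m while stopping
human closes 0.8000·1.9500 = 1.5600 m
C+Z_d+Z_r = 0.0400+0.0050+0.1000 = 0.1450 m
S_min ≈ 0.2700+1.6200+1.5600+0.1450  ⇒  S_min = 719/200 m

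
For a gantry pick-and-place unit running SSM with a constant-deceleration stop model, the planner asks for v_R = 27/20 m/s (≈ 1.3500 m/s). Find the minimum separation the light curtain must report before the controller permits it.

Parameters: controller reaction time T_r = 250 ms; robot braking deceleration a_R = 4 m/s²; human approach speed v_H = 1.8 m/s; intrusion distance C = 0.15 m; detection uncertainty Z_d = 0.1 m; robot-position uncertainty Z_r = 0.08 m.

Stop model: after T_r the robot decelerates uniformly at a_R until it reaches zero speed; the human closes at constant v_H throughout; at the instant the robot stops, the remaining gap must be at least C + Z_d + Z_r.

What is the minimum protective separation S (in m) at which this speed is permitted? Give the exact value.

T_s = v_R/a_R = (27/20)/4 = 0.3375 s
robot in T_r: 1.3500·0.2500 = 0.3375 m
robot under decel: 1.3500²/(2·4.0000) = 0.2278 m
person approaches 1.8000·(0.2500+0.3375) = 1.0575 m
C+Z_d+Z_r = 0.1500+0.1000+0.0800 = 0.3300 m
S_min ≈ 0.3375+0.2278+1.0575+0.3300  ⇒  S_min = 6249/3200 m

S_min = 6249/3200 m = 1.9528 m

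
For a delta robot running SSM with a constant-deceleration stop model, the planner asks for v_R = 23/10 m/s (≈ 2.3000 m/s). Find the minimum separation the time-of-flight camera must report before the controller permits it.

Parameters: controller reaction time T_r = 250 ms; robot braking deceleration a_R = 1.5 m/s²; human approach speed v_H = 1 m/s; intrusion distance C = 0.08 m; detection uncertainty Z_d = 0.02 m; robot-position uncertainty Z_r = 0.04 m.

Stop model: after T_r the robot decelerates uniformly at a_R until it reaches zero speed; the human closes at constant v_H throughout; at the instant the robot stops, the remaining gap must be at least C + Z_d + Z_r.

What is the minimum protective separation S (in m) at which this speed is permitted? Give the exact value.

S_min = 2557/600 m = 4.2617 m

braking lasts T_s = (23/10)/(3/2) = 1.5333 s
robot covers v_R·T_r = 2.3000·0.2500 = 0.5750 m before braking
robot covers 2.3000·1.5333 − ½·1.5000·1.5333² = 1.7633 m while stopping
person approaches 1.0000·(0.2500+1.5333) = 1.7833 m
margins: 0.0800+0.0200+0.0400 = 0.1400 m
S_min ≈ 0.5750+1.7633+1.7833+0.1400  ⇒  S_min = 2557/600 m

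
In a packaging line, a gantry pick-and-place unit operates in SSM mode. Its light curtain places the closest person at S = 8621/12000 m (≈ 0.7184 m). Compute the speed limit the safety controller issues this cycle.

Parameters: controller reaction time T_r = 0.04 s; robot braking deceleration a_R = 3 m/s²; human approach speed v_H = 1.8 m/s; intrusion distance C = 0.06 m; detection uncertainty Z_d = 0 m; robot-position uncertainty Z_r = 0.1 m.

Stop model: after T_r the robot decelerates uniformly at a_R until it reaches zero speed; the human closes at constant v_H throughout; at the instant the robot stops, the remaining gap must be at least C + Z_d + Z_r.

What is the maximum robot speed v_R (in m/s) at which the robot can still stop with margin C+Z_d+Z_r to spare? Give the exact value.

at the boundary: (1/6)·v² + (16/25)·v + (-5837/12000) = 0
  disc = (16/25)² − 4·(1/6)·(-5837/12000) = 66049/90000 ; √disc = 257/300
  v_R = (−(16/25) + 257/300) / (2·(1/6)) = 13/20 m/s
check:
T_s = v_R/a_R = (13/20)/3 = 0.2167 s
robot in T_r: 0.6500·0.0400 = 0.0260 m
robot covers 0.6500·0.2167 − ½·3.0000·0.2167² = 0.0704 m while stopping
human over T_r+T_s: 1.8000·(0.0400+0.2167) = 0.4620 m
C+Z_d+Z_r = 0.0600+0.0000+0.1000 = 0.1600 m
sum ≈ 0.0260+0.0704+0.4620+0.1600 ≈ 0.7184 m = S ✓

v_R_max = 13/20 m/s = 0.6500 m/s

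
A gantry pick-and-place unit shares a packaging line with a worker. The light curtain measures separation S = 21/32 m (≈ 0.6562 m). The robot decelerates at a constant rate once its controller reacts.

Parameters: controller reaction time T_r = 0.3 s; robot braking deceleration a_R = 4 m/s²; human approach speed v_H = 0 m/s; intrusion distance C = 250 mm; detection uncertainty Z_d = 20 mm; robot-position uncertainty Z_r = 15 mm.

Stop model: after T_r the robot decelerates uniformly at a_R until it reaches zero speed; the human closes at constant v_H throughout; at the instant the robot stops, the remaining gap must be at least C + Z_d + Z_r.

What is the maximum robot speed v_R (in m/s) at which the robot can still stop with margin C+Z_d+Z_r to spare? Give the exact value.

collect terms ⇒ (1/8)·v_R² + (3/10)·v_R + (-297/800) = 0
  disc = (3/10)² − 4·(1/8)·(-297/800) = 441/1600 ; √disc = 21/40
  v_R = (−(3/10) + 21/40) / (2·(1/8)) = 9/10 m/s
check:
braking lasts T_s = (9/10)/4 = 0.2250 s
reaction-phase robot travel = 0.9000·0.3000 = 0.2700 m
braking distance = 0.9000²/(2·4.0000) = 0.1013 m
human over T_r+T_s: 0.0000·(0.3000+0.2250) = 0.0000 m
residual clearance needed = 0.2500+0.0200+0.0150 = 0.2850 m
sum ≈ 0.2700+0.1013+0.0000+0.2850 ≈ 0.6562 m = S ✓

v_R_max = 9/10 m/s = 0.9000 m/s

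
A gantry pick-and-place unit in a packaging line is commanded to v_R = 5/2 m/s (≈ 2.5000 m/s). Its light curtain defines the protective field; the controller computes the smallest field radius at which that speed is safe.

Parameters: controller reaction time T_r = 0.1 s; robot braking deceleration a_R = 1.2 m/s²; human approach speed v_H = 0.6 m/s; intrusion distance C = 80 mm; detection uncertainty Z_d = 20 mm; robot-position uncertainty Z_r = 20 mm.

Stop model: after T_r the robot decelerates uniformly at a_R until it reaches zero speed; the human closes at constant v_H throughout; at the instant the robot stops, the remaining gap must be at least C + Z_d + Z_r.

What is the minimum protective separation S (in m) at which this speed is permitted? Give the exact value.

braking lasts T_s = (5/2)/(6/5) = 2.0833 s
robot in T_r: 2.5000·0.1000 = 0.2500 m
robot covers 2.5000·2.0833 − ½·1.2000·2.0833² = 2.6042 m while stopping
human closes 0.6000·2.1833 = 1.3100 m
margins: 0.0800+0.0200+0.0200 = 0.1200 m
S_min ≈ 0.2500+2.6042+1.3100+0.1200  ⇒  S_min = 5141/1200 m

S_min = 5141/1200 m = 4.2842 m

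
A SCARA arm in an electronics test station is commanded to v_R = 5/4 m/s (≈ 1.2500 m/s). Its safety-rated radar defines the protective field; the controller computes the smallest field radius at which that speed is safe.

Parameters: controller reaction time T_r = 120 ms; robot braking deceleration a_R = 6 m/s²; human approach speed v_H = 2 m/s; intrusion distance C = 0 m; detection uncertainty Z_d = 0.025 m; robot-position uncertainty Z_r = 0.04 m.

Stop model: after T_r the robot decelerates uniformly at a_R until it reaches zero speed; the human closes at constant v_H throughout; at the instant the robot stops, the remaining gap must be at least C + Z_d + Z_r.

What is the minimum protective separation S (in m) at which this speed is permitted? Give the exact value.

S_min = 1603/1600 m = 1.0019 m

braking lasts T_s = (5/4)/6 = 0.2083 s
robot covers v_R·T_r = 1.2500·0.1200 = 0.1500 m before braking
braking distance = 1.2500²/(2·6.0000) = 0.1302 m
human over T_r+T_s: 2.0000·(0.1200+0.2083) = 0.6567 m
C+Z_d+Z_r = 0.0000+0.0250+0.0400 = 0.0650 m
S_min ≈ 0.1500+0.1302+0.6567+0.0650  ⇒  S_min = 1603/1600 m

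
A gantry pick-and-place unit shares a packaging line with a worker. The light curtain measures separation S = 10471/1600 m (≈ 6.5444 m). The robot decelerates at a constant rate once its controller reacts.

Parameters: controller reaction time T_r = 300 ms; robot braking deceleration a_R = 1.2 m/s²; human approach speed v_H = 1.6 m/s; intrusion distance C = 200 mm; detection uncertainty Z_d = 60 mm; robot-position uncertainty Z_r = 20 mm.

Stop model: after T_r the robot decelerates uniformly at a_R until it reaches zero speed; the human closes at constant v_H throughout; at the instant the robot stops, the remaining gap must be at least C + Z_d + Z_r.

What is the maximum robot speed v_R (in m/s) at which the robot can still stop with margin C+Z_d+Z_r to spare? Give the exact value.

v_R_max = 9/4 m/s = 2.2500 m/s

quadratic (5/12)·v² + (49/30)·v + (-1851/320) = 0
  disc = (49/30)² − 4·(5/12)·(-1851/320) = 177241/14400 ; √disc = 421/120
  v_R = (−(49/30) + 421/120) / (2·(5/12)) = 9/4 m/s
check:
T_s = v_R/a_R = (9/4)/(6/5) = 1.8750 s
reaction-phase robot travel = 2.2500·0.3000 = 0.6750 m
braking distance = 2.2500²/(2·1.2000) = 2.1094 m
human closes 1.6000·2.1750 = 3.4800 m
C+Z_d+Z_r = 0.2000+0.0600+0.0200 = 0.2800 m
sum ≈ 0.6750+2.1094+3.4800+0.2800 ≈ 6.5444 m = S ✓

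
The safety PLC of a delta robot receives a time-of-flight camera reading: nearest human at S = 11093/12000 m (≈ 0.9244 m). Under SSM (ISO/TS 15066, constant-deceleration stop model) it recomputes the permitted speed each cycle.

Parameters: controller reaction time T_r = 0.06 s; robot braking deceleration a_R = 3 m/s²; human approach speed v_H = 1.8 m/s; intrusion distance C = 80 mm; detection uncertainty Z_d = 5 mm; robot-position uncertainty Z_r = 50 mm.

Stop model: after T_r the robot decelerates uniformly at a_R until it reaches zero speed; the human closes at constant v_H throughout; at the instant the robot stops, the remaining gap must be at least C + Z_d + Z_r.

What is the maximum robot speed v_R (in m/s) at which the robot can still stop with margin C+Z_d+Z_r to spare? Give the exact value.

v_R_max = 17/20 m/s = 0.8500 m/s

quadratic (1/6)·v² + (33/50)·v + (-8177/12000) = 0
  disc = (33/50)² − 4·(1/6)·(-8177/12000) = 80089/90000 ; √disc = 283/300
  v_R = (−(33/50) + 283/300) / (2·(1/6)) = 17/20 m/s
check:
braking lasts T_s = (17/20)/3 = 0.2833 s
reaction-phase robot travel = 0.8500·0.0600 = 0.0510 m
braking distance = 0.8500²/(2·3.0000) = 0.1204 m
person approaches 1.8000·(0.0600+0.2833) = 0.6180 m
margins: 0.0800+0.0050+0.0500 = 0.1350 m
sum ≈ 0.0510+0.1204+0.6180+0.1350 ≈ 0.9244 m = S ✓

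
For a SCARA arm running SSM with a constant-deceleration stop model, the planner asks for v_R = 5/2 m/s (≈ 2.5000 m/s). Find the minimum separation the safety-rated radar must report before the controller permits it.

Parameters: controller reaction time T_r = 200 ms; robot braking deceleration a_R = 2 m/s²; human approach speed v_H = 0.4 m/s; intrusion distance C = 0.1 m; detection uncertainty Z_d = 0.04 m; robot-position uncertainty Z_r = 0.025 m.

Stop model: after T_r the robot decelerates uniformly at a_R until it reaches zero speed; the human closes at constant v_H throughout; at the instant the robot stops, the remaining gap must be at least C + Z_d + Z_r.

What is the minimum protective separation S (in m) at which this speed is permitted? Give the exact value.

S_min = 1123/400 m = 2.8075 m

braking lasts T_s = (5/2)/2 = 1.2500 s
robot in T_r: 2.5000·0.2000 = 0.5000 m
robot covers 2.5000·1.2500 − ½·2.0000·1.2500² = 1.5625 m while stopping
human over T_r+T_s: 0.4000·(0.2000+1.2500) = 0.5800 m
margins: 0.1000+0.0400+0.0250 = 0.1650 m
S_min ≈ 0.5000+1.5625+0.5800+0.1650  ⇒  S_min = 1123/400 m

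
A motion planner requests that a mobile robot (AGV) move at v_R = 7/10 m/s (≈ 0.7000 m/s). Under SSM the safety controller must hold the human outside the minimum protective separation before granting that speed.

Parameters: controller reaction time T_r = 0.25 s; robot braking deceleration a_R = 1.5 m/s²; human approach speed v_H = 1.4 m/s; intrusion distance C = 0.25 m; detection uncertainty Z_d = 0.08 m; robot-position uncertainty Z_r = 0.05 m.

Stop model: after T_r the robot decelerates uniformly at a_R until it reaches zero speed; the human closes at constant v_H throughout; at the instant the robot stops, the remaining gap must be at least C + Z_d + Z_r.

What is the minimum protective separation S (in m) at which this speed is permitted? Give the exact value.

S_min = 1033/600 m = 1.7217 m

T_s = v_R/a_R = (7/10)/(3/2) = 0.4667 s
robot covers v_R·T_r = 0.7000·0.2500 = 0.1750 m before braking
robot covers 0.7000·0.4667 − ½·1.5000·0.4667² = 0.1633 m while stopping
human over T_r+T_s: 1.4000·(0.2500+0.4667) = 1.0033 m
residual clearance needed = 0.2500+0.0800+0.0500 = 0.3800 m
S_min ≈ 0.1750+0.1633+1.0033+0.3800  ⇒  S_min = 1033/600 m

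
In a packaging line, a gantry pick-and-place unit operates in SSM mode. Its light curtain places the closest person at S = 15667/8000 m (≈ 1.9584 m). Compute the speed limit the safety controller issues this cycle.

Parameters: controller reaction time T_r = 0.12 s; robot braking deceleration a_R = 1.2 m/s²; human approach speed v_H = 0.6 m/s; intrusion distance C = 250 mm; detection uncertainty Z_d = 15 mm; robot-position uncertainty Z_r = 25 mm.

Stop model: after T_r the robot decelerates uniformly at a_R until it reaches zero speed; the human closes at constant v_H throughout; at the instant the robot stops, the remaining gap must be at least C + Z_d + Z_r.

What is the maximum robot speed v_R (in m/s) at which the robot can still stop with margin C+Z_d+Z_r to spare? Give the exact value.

v_R_max = 27/20 m/s = 1.3500 m/s

at the boundary: (5/12)·v² + (31/50)·v + (-12771/8000) = 0
  disc = (31/50)² − 4·(5/12)·(-12771/8000) = 121801/40000 ; √disc = 349/200
  v_R = (−(31/50) + 349/200) / (2·(5/12)) = 27/20 m/s
check:
stop time T_s = (27/20)/(6/5) = 1.1250 s
robot in T_r: 1.3500·0.1200 = 0.1620 m
braking distance = 1.3500²/(2·1.2000) = 0.7594 m
person approaches 0.6000·(0.1200+1.1250) = 0.7470 m
C+Z_d+Z_r = 0.2500+0.0150+0.0250 = 0.2900 m
sum ≈ 0.1620+0.7594+0.7470+0.2900 ≈ 1.9584 m = S ✓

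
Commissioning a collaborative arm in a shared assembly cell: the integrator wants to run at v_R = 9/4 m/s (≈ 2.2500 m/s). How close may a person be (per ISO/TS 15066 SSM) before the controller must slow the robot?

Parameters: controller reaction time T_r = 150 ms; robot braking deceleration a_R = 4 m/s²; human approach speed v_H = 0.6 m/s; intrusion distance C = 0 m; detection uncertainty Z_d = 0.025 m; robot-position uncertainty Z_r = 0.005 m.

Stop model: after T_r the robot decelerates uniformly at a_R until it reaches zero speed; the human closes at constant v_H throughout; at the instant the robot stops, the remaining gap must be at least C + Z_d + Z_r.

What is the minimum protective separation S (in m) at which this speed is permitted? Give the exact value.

S_min = 4569/3200 m = 1.4278 m

stop time T_s = (9/4)/4 = 0.5625 s
reaction-phase robot travel = 2.2500·0.1500 = 0.3375 m
robot covers 2.2500·0.5625 − ½·4.0000·0.5625² = 0.6328 m while stopping
person approaches 0.6000·(0.1500+0.5625) = 0.4275 m
C+Z_d+Z_r = 0.0000+0.0250+0.0050 = 0.0300 m
S_min ≈ 0.3375+0.6328+0.4275+0.0300  ⇒  S_min = 4569/3200 m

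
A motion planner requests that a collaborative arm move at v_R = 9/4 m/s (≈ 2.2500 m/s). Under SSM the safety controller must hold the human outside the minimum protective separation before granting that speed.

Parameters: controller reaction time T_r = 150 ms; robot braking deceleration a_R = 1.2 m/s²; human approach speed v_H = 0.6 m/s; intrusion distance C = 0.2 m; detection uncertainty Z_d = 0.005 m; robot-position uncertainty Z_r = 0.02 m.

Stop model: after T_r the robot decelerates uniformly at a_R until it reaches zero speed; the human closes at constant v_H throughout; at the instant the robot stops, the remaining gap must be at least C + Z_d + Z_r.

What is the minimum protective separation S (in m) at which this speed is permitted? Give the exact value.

braking lasts T_s = (9/4)/(6/5) = 1.8750 s
reaction-phase robot travel = 2.2500·0.1500 = 0.3375 m
robot under decel: 2.2500²/(2·1.2000) = 2.1094 m
human over T_r+T_s: 0.6000·(0.1500+1.8750) = 1.2150 m
margins: 0.2000+0.0050+0.0200 = 0.2250 m
S_min ≈ 0.3375+2.1094+1.2150+0.2250  ⇒  S_min = 6219/1600 m

S_min = 6219/1600 m = 3.8869 m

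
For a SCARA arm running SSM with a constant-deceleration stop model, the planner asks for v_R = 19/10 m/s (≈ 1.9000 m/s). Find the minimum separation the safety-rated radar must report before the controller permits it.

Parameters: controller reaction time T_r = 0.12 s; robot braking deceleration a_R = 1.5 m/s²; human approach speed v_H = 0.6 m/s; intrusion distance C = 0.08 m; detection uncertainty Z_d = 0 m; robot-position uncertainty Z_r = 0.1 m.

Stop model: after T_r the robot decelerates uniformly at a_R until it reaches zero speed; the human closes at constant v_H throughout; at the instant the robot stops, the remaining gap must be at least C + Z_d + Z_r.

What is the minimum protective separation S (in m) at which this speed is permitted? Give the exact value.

stop time T_s = (19/10)/(3/2) = 1.2667 s
robot covers v_R·T_r = 1.9000·0.1200 = 0.2280 m before braking
robot under decel: 1.9000²/(2·1.5000) = 1.2033 m
person approaches 0.6000·(0.1200+1.2667) = 0.8320 m
residual clearance needed = 0.0800+0.0000+0.1000 = 0.1800 m
S_min ≈ 0.2280+1.2033+0.8320+0.1800  ⇒  S_min = 733/300 m

S_min = 733/300 m = 2.4433 m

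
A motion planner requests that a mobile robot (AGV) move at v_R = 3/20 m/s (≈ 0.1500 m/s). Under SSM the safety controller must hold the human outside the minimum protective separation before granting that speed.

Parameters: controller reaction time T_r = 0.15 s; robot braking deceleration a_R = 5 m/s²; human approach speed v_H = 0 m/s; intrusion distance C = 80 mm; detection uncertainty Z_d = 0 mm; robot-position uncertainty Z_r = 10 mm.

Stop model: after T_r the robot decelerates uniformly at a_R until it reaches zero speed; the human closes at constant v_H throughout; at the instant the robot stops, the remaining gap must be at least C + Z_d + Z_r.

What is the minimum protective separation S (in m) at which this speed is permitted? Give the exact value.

S_min = 459/4000 m = 0.1148 m

T_s = v_R/a_R = (3/20)/5 = 0.0300 s
robot covers v_R·T_r = 0.1500·0.1500 = 0.0225 m before braking
robot covers 0.1500·0.0300 − ½·5.0000·0.0300² = 0.0022 m while stopping
human closes 0.0000·0.1800 = 0.0000 m
margins: 0.0800+0.0000+0.0100 = 0.0900 m
S_min ≈ 0.0225+0.0022+0.0000+0.0900  ⇒  S_min = 459/4000 m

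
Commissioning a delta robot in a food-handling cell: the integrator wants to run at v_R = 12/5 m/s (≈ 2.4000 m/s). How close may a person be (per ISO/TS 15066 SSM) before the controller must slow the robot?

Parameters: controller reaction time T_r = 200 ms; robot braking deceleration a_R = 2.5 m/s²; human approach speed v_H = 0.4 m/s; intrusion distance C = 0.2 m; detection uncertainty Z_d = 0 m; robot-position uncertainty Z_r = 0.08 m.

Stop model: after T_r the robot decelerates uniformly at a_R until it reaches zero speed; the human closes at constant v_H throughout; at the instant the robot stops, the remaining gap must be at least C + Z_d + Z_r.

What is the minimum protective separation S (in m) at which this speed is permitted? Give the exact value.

stop time T_s = (12/5)/(5/2) = 0.9600 s
robot covers v_R·T_r = 2.4000·0.2000 = 0.4800 m before braking
braking distance = 2.4000²/(2·2.5000) = 1.1520 m
person approaches 0.4000·(0.2000+0.9600) = 0.4640 m
C+Z_d+Z_r = 0.2000+0.0000+0.0800 = 0.2800 m
S_min ≈ 0.4800+1.1520+0.4640+0.2800  ⇒  S_min = 297/125 m

S_min = 297/125 m = 2.3760 m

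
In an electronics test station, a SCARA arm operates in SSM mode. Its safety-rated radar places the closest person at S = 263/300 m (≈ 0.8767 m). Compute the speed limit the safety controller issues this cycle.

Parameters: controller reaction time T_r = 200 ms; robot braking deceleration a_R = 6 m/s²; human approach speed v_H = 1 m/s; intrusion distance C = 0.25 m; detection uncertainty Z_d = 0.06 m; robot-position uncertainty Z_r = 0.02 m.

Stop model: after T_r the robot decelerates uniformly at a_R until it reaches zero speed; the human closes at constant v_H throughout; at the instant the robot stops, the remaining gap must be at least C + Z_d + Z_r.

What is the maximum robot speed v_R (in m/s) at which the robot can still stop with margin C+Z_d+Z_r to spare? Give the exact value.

at the boundary: (1/12)·v² + (11/30)·v + (-26/75) = 0
  disc = (11/30)² − 4·(1/12)·(-26/75) = 1/4 ; √disc = 1/2
  v_R = (−(11/30) + 1/2) / (2·(1/12)) = 4/5 m/s
check:
T_s = v_R/a_R = (4/5)/6 = 0.1333 s
reaction-phase robot travel = 0.8000·0.2000 = 0.1600 m
robot covers 0.8000·0.1333 − ½·6.0000·0.1333² = 0.0533 m while stopping
human closes 1.0000·0.3333 = 0.3333 m
margins: 0.2500+0.0600+0.0200 = 0.3300 m
sum ≈ 0.1600+0.0533+0.3333+0.3300 ≈ 0.8767 m = S ✓

v_R_max = 4/5 m/s = 0.8000 m/s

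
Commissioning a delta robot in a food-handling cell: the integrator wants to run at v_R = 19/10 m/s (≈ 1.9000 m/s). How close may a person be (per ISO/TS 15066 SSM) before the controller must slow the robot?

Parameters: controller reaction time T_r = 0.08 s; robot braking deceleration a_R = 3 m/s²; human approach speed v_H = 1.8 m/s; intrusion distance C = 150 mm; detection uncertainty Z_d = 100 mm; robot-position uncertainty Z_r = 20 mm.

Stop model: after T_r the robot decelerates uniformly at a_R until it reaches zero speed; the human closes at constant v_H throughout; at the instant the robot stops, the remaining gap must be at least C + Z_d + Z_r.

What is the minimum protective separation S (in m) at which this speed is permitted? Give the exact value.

T_s = v_R/a_R = (19/10)/3 = 0.6333 s
robot covers v_R·T_r = 1.9000·0.0800 = 0.1520 m before braking
braking distance = 1.9000²/(2·3.0000) = 0.6017 m
human over T_r+T_s: 1.8000·(0.0800+0.6333) = 1.2840 m
margins: 0.1500+0.1000+0.0200 = 0.2700 m
S_min ≈ 0.1520+0.6017+1.2840+0.2700  ⇒  S_min = 6923/3000 m

S_min = 6923/3000 m = 2.3077 m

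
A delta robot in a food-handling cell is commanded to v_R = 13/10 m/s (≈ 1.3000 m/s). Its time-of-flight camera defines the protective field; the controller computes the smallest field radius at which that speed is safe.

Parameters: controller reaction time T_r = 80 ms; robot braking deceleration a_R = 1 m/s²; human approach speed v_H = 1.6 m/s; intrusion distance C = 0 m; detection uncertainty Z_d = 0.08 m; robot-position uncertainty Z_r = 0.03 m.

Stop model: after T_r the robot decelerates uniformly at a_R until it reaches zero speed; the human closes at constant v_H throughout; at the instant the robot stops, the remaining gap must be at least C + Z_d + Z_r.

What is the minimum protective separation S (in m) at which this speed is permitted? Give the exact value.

S_min = 3267/1000 m = 3.2670 m

stop time T_s = (13/10)/1 = 1.3000 s
robot covers v_R·T_r = 1.3000·0.0800 = 0.1040 m before braking
robot covers 1.3000·1.3000 − ½·1.0000·1.3000² = 0.8450 m while stopping
human closes 1.6000·1.3800 = 2.2080 m
C+Z_d+Z_r = 0.0000+0.0800+0.0300 = 0.1100 m
S_min ≈ 0.1040+0.8450+2.2080+0.1100  ⇒  S_min = 3267/1000 m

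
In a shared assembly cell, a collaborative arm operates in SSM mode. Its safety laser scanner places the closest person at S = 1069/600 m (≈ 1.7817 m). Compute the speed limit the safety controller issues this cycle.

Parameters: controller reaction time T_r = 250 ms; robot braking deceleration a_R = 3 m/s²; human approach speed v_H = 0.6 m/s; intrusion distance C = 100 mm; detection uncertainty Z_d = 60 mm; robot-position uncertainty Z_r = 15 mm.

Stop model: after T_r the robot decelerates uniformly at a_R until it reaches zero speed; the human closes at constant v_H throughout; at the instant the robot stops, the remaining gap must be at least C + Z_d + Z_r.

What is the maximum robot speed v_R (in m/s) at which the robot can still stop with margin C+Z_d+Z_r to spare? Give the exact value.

v_R_max = 19/10 m/s = 1.9000 m/s

quadratic (1/6)·v² + (9/20)·v + (-437/300) = 0
  disc = (9/20)² − 4·(1/6)·(-437/300) = 169/144 ; √disc = 13/12
  v_R = (−(9/20) + 13/12) / (2·(1/6)) = 19/10 m/s
check:
braking lasts T_s = (19/10)/3 = 0.6333 s
reaction-phase robot travel = 1.9000·0.2500 = 0.4750 m
robot under decel: 1.9000²/(2·3.0000) = 0.6017 m
human closes 0.6000·0.8833 = 0.5300 m
C+Z_d+Z_r = 0.1000+0.0600+0.0150 = 0.1750 m
sum ≈ 0.4750+0.6017+0.5300+0.1750 ≈ 1.7817 m = S ✓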